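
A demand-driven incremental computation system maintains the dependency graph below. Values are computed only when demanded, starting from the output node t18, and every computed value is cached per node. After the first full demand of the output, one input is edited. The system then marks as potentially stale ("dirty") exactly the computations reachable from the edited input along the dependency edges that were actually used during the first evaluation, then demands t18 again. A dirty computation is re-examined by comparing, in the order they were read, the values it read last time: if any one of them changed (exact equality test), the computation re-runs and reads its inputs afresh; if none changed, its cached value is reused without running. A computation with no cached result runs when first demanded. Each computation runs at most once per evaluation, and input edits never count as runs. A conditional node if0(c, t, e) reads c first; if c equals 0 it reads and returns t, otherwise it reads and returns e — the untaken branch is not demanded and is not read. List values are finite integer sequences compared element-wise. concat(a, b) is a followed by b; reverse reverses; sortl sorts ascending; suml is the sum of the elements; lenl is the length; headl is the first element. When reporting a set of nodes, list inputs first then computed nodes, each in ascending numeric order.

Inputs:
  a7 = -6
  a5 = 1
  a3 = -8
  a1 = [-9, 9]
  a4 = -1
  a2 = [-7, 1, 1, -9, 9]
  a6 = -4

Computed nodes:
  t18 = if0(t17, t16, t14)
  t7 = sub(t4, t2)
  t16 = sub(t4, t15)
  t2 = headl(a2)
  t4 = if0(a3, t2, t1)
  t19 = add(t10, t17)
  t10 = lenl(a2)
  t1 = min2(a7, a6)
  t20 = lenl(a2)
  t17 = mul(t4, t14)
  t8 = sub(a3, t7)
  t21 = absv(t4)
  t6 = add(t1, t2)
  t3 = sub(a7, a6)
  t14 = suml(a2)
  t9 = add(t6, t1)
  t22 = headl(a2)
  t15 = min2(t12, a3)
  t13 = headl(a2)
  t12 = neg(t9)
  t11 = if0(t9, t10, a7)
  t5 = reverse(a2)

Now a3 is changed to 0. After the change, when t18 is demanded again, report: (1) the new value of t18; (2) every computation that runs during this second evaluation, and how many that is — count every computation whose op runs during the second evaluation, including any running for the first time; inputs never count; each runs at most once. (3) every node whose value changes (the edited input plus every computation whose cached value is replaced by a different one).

New value of t18: -5.
Computations that run: t2, t4, t17, t18 — 4 in total.
Values that change: a3, t4, t17.
Key observation: a condition flipped, so demand reaches new nodes — t2 runs for the first time.

First evaluation (everything demanded from the output):
  t1 = min2(-6, -4) = -6
  t4 = if0(a3=-8 -> else branch t1) = -6
  t14 = suml([-7, 1, 1, -9, 9]) = -5
  t17 = mul(-6, -5) = 30
  t18 = if0(t17=30 -> else branch t14) = -5

Propagation after the edit:
  t2: demanded for the first time — runs, produces -7.
  t4: runs — a3 -8->0; result -7.
  t17: runs — t4 -6->-7; result 35.
  t18: runs — t17 30->35; result -5 (same value as before).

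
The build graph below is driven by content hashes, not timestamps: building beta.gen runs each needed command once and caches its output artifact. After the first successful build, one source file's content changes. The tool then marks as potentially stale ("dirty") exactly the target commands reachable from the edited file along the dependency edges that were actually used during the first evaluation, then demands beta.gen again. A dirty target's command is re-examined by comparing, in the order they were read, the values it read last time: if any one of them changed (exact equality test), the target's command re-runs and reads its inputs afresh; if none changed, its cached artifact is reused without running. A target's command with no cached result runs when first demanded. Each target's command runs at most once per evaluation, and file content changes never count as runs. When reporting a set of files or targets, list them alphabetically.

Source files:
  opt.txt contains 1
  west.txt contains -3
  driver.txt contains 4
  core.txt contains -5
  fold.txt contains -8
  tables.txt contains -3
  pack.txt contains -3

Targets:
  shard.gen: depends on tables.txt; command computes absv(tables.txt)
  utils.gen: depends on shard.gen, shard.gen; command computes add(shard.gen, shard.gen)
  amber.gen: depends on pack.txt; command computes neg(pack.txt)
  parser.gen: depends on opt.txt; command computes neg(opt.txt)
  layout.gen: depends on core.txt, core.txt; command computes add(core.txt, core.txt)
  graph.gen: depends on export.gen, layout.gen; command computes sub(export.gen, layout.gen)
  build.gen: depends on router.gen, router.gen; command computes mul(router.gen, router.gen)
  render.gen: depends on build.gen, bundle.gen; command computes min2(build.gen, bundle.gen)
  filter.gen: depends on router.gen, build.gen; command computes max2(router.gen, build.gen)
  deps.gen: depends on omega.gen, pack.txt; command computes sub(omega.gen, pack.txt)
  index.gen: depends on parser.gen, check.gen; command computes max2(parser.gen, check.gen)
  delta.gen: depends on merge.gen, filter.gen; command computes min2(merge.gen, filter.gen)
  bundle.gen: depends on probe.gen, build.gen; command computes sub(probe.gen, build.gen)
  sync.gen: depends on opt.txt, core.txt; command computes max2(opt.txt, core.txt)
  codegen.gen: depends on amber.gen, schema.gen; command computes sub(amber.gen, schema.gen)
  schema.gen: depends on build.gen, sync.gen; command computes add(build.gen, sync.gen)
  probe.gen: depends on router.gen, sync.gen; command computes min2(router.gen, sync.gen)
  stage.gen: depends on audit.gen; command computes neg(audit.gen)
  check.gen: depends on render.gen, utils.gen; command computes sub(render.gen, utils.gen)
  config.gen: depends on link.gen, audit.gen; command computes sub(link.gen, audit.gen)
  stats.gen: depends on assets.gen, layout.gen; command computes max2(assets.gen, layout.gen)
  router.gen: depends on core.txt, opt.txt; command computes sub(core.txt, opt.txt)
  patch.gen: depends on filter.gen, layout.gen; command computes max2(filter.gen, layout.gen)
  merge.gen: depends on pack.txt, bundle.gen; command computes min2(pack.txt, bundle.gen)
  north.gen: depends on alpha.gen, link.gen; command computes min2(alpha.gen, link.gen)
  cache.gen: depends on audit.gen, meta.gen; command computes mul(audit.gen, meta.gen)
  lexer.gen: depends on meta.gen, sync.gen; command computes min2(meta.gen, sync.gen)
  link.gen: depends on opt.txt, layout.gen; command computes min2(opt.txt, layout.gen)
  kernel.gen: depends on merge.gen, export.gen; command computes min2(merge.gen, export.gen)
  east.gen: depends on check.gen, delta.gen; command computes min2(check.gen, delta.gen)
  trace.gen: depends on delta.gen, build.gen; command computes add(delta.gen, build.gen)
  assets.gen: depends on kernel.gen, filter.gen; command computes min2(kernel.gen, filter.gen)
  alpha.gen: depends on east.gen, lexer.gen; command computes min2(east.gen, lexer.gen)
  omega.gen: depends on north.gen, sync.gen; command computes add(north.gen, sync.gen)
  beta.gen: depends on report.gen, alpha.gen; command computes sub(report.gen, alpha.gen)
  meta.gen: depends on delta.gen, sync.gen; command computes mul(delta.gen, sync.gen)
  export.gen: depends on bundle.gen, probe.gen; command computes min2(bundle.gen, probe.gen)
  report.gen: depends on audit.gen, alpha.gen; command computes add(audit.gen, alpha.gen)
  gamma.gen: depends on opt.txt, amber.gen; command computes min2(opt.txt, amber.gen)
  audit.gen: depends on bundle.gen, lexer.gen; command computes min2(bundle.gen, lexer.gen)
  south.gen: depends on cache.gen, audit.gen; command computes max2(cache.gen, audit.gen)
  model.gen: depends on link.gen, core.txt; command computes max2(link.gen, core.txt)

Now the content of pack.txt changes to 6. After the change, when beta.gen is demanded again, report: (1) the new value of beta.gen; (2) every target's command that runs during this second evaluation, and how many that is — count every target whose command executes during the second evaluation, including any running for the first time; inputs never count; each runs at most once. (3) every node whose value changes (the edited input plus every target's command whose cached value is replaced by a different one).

beta.gen now evaluates to -42.
Run set: merge.gen (1 run).
Changed values: pack.txt.
The important point: merge.gen recomputes to an identical value, and the output ends up unchanged.

Initial pass — values computed on the first demand:
  router.gen = sub(-5, 1) = -6
  build.gen = mul(-6, -6) = 36
  filter.gen = max2(-6, 36) = 36
  shard.gen = absv(-3) = 3
  sync.gen = max2(1, -5) = 1
  probe.gen = min2(-6, 1) = -6
  bundle.gen = sub(-6, 36) = -42
  merge.gen = min2(-3, -42) = -42
  delta.gen = min2(-42, 36) = -42
  meta.gen = mul(-42, 1) = -42
  lexer.gen = min2(-42, 1) = -42
  audit.gen = min2(-42, -42) = -42
  render.gen = min2(36, -42) = -42
  utils.gen = add(3, 3) = 6
  check.gen = sub(-42, 6) = -48
  east.gen = min2(-48, -42) = -48
  alpha.gen = min2(-48, -42) = -48
  report.gen = add(-42, -48) = -90
  beta.gen = sub(-90, -48) = -42

Second demand — change propagation:
  merge.gen: re-runs because pack.txt -3->6; new result -42 (unchanged).
  delta.gen: re-examined; everything it read last time is the same (merge.gen unchanged, filter.gen unchanged) — cache -42 kept, no run.
  east.gen: re-examined; everything it read last time is the same (check.gen unchanged, delta.gen unchanged) — cache -48 kept, no run.
  meta.gen: re-examined; everything it read last time is the same (delta.gen unchanged, sync.gen unchanged) — cache -42 kept, no run.
  lexer.gen: re-examined; everything it read last time is the same (meta.gen unchanged, sync.gen unchanged) — cache -42 kept, no run.
  alpha.gen: re-examined; everything it read last time is the same (east.gen unchanged, lexer.gen unchanged) — cache -48 kept, no run.
  audit.gen: re-examined; everything it read last time is the same (bundle.gen unchanged, lexer.gen unchanged) — cache -42 kept, no run.
  report.gen: re-examined; everything it read last time is the same (audit.gen unchanged, alpha.gen unchanged) — cache -90 kept, no run.
  beta.gen: re-examined; everything it read last time is the same (report.gen unchanged, alpha.gen unchanged) — cache -42 kept, no run.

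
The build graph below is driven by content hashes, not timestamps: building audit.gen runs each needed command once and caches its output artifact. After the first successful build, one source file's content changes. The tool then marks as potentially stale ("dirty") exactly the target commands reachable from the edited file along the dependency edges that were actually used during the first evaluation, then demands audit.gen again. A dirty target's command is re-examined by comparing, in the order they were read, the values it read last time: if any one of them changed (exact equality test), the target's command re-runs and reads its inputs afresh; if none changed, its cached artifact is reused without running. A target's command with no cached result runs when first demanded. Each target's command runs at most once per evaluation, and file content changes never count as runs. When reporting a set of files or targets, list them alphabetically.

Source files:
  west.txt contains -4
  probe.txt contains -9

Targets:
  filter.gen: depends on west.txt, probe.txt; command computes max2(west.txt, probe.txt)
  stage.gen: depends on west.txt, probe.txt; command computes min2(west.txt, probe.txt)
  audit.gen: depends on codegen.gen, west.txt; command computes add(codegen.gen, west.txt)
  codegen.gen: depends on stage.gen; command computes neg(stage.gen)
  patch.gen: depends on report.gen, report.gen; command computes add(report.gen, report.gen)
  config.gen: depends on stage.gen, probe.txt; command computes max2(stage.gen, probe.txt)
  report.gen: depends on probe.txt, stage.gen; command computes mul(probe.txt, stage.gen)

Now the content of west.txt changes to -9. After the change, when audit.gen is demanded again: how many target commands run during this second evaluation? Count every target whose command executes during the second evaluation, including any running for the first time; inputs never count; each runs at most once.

Initial pass — values computed on the first demand:
  stage.gen = min2(-4, -9) = -9
  codegen.gen = neg(-9) = 9
  audit.gen = add(9, -4) = 5

Second demand — change propagation:
  stage.gen: re-runs because west.txt -4->-9; new result -9 (unchanged).
  codegen.gen: re-examined; everything it read last time is the same (stage.gen unchanged) — cache 9 kept, no run.
  audit.gen: re-runs because west.txt -4->-9; new result 0.

The important point: at codegen.gen every value read last time is unchanged, so the dirty flag clears without a run.

Run set: audit.gen, stage.gen (2 run).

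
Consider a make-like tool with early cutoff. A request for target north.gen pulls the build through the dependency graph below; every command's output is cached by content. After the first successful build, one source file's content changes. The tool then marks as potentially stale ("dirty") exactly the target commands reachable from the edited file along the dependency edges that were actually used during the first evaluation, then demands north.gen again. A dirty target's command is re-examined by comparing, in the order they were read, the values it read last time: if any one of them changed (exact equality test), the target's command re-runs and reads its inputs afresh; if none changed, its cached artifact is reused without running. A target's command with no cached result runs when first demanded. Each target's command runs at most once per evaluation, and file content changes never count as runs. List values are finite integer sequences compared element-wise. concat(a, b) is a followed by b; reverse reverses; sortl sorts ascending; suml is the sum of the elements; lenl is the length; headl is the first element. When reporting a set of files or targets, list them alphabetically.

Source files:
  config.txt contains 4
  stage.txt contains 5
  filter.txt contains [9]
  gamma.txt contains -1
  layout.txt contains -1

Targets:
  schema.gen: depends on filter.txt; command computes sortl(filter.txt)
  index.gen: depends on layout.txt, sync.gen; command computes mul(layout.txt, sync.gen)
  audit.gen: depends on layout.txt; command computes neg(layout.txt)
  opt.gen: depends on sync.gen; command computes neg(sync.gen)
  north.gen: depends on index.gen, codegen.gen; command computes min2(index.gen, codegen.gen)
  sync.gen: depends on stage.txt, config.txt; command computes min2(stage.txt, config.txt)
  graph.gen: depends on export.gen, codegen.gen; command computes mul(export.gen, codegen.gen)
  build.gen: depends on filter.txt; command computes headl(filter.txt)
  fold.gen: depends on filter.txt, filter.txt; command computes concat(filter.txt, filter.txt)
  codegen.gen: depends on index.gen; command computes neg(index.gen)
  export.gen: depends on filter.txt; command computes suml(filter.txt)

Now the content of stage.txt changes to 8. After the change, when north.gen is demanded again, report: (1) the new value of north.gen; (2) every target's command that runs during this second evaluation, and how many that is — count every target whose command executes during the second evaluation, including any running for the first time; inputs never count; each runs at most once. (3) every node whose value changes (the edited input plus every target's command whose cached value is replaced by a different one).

First demand of the output computes:
  sync.gen = min2(5, 4) = 4
  index.gen = mul(-1, 4) = -4
  codegen.gen = neg(-4) = 4
  north.gen = min2(-4, 4) = -4

After the edit, cleaning proceeds:
  sync.gen: a read changed (stage.txt 5->8) — executes, giving 4 — identical to its old value.
  index.gen: dirty, but its reads are unchanged (layout.txt unchanged, sync.gen unchanged); cached -4 stands.
  codegen.gen: dirty, but its reads are unchanged (index.gen unchanged); cached 4 stands.
  north.gen: dirty, but its reads are unchanged (index.gen unchanged, codegen.gen unchanged); cached -4 stands.

Note the absorption at sync.gen: it re-runs yet its value is the same, leaving the output's value untouched.

Demanding north.gen again yields -4.
1 target commands run: sync.gen.
The nodes whose values change: stage.txt.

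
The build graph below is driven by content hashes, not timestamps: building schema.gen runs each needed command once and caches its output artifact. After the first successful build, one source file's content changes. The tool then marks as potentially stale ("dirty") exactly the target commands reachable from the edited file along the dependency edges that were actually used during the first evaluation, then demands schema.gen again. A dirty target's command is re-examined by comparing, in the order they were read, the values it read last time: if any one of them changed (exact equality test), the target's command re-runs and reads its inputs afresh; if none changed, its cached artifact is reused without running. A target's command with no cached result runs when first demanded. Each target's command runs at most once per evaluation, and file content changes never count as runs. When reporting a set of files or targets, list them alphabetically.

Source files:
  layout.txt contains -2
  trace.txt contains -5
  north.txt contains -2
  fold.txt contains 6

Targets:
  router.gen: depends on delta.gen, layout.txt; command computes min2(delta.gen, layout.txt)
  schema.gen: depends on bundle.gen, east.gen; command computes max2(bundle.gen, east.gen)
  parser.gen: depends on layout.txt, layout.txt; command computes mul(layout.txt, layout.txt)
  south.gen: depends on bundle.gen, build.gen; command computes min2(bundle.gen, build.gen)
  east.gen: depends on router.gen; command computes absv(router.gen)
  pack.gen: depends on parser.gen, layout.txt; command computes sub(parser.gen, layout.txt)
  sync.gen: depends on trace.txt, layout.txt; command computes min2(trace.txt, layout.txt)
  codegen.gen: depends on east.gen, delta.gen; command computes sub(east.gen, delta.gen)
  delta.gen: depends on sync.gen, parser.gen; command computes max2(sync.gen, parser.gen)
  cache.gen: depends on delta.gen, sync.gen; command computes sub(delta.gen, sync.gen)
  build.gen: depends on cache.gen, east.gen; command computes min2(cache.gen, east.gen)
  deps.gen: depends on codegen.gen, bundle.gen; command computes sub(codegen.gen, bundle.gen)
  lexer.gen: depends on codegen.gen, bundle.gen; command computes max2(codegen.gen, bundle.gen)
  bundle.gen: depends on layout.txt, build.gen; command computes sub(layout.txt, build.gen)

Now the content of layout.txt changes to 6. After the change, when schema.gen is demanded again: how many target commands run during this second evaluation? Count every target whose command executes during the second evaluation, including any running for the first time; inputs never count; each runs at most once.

Run set: build.gen, bundle.gen, cache.gen, delta.gen, east.gen, parser.gen, router.gen, schema.gen, sync.gen (9 run).

Initial pass — values computed on the first demand:
  parser.gen = mul(-2, -2) = 4
  sync.gen = min2(-5, -2) = -5
  delta.gen = max2(-5, 4) = 4
  cache.gen = sub(4, -5) = 9
  router.gen = min2(4, -2) = -2
  east.gen = absv(-2) = 2
  build.gen = min2(9, 2) = 2
  bundle.gen = sub(-2, 2) = -4
  schema.gen = max2(-4, 2) = 2

Second demand — change propagation:
  parser.gen: re-runs because layout.txt -2->6; layout.txt -2->6; new result 36.
  sync.gen: re-runs because layout.txt -2->6; new result -5 (unchanged).
  delta.gen: re-runs because parser.gen 4->36; new result 36.
  cache.gen: re-runs because delta.gen 4->36; new result 41.
  router.gen: re-runs because delta.gen 4->36; layout.txt -2->6; new result 6.
  east.gen: re-runs because router.gen -2->6; new result 6.
  build.gen: re-runs because cache.gen 9->41; east.gen 2->6; new result 6.
  bundle.gen: re-runs because layout.txt -2->6; build.gen 2->6; new result 0.
  schema.gen: re-runs because bundle.gen -4->0; east.gen 2->6; new result 6.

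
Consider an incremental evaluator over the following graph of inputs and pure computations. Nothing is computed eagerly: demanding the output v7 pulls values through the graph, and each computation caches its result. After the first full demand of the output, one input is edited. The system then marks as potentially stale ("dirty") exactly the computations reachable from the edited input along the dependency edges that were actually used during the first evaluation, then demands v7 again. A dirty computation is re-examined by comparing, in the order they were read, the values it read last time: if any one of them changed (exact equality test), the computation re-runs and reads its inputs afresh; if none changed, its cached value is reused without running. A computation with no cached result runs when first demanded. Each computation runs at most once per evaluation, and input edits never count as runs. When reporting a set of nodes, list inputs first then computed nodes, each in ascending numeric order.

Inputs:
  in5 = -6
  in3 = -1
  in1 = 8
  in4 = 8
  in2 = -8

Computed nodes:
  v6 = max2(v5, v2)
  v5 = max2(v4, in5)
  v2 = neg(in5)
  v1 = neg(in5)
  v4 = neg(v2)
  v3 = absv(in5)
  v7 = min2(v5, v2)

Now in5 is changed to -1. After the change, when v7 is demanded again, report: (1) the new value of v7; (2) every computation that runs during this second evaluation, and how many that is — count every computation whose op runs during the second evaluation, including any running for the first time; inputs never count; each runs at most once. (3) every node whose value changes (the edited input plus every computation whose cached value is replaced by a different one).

v7 now evaluates to -1.
Run set: v2, v4, v5, v7 (4 run).
Changed values: in5, v2, v4, v5, v7.

Initial pass — values computed on the first demand:
  v2 = neg(-6) = 6
  v4 = neg(6) = -6
  v5 = max2(-6, -6) = -6
  v7 = min2(-6, 6) = -6

Second demand — change propagation:
  v2: re-runs because in5 -6->-1; new result 1.
  v4: re-runs because v2 6->1; new result -1.
  v5: re-runs because v4 -6->-1; in5 -6->-1; new result -1.
  v7: re-runs because v5 -6->-1; v2 6->1; new result -1.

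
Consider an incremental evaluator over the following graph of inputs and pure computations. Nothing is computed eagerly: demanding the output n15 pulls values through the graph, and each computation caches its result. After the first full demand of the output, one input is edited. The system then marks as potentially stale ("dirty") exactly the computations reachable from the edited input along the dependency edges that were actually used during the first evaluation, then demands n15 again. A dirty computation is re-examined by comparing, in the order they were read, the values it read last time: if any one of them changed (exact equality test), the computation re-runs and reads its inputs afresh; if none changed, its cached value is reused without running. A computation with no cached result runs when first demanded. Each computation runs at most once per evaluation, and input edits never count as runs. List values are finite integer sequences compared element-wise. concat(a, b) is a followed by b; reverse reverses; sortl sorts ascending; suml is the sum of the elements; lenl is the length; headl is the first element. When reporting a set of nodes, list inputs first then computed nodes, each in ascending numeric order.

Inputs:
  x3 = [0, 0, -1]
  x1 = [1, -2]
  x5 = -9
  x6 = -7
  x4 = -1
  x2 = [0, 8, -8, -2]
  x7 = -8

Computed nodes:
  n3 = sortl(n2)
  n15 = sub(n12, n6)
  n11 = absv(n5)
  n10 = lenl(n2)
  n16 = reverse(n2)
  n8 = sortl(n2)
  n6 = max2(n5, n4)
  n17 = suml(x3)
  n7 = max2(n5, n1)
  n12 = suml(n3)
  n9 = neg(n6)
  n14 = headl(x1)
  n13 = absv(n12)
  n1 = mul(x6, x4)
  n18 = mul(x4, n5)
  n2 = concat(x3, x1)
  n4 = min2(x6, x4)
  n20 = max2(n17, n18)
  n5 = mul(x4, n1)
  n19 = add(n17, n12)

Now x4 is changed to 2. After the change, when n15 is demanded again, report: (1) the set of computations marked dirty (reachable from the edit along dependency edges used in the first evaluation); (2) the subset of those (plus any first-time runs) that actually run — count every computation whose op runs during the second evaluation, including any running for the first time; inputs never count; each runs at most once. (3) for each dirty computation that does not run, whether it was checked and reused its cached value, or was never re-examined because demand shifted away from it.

Dirty set: n1, n4, n5, n6, n15.
Run set: n1, n4, n5, n6 (4 run).
Re-examined without running (cache reused): n15.
The important point: at n15 every value read last time is unchanged, so the dirty flag clears without a run.

Initial pass — values computed on the first demand:
  n1 = mul(-7, -1) = 7
  n2 = concat([0, 0, -1], [1, -2]) = [0, 0, -1, 1, -2]
  n3 = sortl([0, 0, -1, 1, -2]) = [-2, -1, 0, 0, 1]
  n4 = min2(-7, -1) = -7
  n5 = mul(-1, 7) = -7
  n6 = max2(-7, -7) = -7
  n12 = suml([-2, -1, 0, 0, 1]) = -2
  n15 = sub(-2, -7) = 5

Second demand — change propagation:
  n1: re-runs because x4 -1->2; new result -14.
  n4: re-runs because x4 -1->2; new result -7 (unchanged).
  n5: re-runs because x4 -1->2; n1 7->-14; new result -28.
  n6: re-runs because n5 -7->-28; new result -7 (unchanged).
  n15: re-examined; everything it read last time is the same (n12 unchanged, n6 unchanged) — cache 5 kept, no run.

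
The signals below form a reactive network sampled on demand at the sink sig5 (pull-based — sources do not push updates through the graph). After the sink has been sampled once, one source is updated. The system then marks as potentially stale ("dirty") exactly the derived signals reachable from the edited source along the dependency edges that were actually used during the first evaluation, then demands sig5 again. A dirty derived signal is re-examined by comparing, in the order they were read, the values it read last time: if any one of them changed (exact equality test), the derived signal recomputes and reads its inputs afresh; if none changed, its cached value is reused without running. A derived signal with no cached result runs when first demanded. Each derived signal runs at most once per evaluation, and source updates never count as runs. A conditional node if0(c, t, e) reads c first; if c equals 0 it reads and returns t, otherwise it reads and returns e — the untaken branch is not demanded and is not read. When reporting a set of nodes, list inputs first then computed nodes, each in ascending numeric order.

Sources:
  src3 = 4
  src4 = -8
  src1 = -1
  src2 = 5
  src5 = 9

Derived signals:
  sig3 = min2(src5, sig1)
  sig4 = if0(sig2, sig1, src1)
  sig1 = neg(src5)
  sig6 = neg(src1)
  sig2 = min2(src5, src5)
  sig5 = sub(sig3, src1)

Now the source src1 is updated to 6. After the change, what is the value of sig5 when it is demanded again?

Initial pass — values computed on the first demand:
  sig1 = neg(9) = -9
  sig3 = min2(9, -9) = -9
  sig5 = sub(-9, -1) = -8

Second demand — change propagation:
  sig5: re-runs because src1 -1->6; new result -15.

sig5 now evaluates to -15.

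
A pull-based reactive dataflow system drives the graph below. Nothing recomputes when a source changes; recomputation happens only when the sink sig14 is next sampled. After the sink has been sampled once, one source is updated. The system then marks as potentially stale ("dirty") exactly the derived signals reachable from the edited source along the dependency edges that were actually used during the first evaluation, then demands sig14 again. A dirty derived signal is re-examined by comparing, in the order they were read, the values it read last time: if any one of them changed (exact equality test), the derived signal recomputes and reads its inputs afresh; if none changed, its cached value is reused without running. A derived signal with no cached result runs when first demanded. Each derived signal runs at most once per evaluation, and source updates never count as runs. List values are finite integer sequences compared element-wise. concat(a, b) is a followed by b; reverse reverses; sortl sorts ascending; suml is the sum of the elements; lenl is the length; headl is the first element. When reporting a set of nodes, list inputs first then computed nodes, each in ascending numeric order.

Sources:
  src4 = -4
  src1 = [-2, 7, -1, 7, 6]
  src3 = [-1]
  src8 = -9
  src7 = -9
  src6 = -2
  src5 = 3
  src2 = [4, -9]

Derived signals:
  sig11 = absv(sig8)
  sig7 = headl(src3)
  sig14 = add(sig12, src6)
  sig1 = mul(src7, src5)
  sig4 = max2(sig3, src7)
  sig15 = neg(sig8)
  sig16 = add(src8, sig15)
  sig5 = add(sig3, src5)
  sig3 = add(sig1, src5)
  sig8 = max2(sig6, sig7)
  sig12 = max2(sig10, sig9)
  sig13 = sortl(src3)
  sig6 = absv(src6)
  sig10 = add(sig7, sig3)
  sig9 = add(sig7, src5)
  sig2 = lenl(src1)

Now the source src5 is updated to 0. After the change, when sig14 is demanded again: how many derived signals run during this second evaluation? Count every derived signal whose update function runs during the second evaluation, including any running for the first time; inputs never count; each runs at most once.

First evaluation (everything demanded from the output):
  sig1 = mul(-9, 3) = -27
  sig3 = add(-27, 3) = -24
  sig7 = headl([-1]) = -1
  sig9 = add(-1, 3) = 2
  sig10 = add(-1, -24) = -25
  sig12 = max2(-25, 2) = 2
  sig14 = add(2, -2) = 0

Propagation after the edit:
  sig1: runs — src5 3->0; result 0.
  sig3: runs — sig1 -27->0; src5 3->0; result 0.
  sig9: runs — src5 3->0; result -1.
  sig10: runs — sig3 -24->0; result -1.
  sig12: runs — sig10 -25->-1; sig9 2->-1; result -1.
  sig14: runs — sig12 2->-1; result -3.

Derived signals that run: sig1, sig3, sig9, sig10, sig12, sig14 — 6 in total.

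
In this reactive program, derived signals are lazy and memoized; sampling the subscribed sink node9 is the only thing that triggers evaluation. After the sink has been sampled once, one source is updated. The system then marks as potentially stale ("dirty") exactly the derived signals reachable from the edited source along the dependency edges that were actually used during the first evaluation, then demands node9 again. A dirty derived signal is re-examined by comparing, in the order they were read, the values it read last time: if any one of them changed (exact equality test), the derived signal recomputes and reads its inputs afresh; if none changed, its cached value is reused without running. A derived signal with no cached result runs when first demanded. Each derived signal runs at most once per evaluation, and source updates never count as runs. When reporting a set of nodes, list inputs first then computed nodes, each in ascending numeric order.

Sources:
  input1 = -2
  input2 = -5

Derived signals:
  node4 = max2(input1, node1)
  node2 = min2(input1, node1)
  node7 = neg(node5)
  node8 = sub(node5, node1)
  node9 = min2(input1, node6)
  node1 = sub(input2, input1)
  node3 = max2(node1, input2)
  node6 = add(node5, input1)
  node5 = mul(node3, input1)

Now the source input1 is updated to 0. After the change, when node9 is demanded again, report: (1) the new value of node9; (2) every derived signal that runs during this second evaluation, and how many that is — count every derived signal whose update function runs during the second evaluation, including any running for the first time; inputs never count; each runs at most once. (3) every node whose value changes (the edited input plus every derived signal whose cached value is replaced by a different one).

Demanding node9 again yields 0.
5 derived signals run: node1, node3, node5, node6, node9.
The nodes whose values change: input1, node1, node3, node5, node6, node9.

First demand of the output computes:
  node1 = sub(-5, -2) = -3
  node3 = max2(-3, -5) = -3
  node5 = mul(-3, -2) = 6
  node6 = add(6, -2) = 4
  node9 = min2(-2, 4) = -2

After the edit, cleaning proceeds:
  node1: a read changed (input1 -2->0) — executes, giving -5.
  node3: a read changed (node1 -3->-5) — executes, giving -5.
  node5: a read changed (node3 -3->-5; input1 -2->0) — executes, giving 0.
  node6: a read changed (node5 6->0; input1 -2->0) — executes, giving 0.
  node9: a read changed (input1 -2->0; node6 4->0) — executes, giving 0.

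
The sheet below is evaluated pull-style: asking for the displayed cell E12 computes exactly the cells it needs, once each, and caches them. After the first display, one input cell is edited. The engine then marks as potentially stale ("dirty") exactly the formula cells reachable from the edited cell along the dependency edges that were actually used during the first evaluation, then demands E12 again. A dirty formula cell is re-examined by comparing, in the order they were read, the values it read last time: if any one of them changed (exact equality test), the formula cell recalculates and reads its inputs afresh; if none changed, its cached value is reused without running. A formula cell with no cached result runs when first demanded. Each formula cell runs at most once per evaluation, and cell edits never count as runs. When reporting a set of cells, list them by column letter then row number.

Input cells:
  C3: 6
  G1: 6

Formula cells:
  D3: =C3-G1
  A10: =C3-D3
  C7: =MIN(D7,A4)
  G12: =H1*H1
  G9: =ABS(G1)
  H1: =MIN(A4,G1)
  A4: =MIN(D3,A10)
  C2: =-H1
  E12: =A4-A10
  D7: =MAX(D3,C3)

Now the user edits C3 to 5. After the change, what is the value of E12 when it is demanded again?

First demand of the output computes:
  D3 = 6 - 6 = 0
  A10 = 6 - 0 = 6
  A4 = MIN(0, 6) = 0
  E12 = 0 - 6 = -6

After the edit, cleaning proceeds:
  D3: a read changed (C3 6->5) — executes, giving -1.
  A10: a read changed (C3 6->5; D3 0->-1) — executes, giving 6 — identical to its old value.
  A4: a read changed (D3 0->-1) — executes, giving -1.
  E12: a read changed (A4 0->-1) — executes, giving -7.

Demanding E12 again yields -7.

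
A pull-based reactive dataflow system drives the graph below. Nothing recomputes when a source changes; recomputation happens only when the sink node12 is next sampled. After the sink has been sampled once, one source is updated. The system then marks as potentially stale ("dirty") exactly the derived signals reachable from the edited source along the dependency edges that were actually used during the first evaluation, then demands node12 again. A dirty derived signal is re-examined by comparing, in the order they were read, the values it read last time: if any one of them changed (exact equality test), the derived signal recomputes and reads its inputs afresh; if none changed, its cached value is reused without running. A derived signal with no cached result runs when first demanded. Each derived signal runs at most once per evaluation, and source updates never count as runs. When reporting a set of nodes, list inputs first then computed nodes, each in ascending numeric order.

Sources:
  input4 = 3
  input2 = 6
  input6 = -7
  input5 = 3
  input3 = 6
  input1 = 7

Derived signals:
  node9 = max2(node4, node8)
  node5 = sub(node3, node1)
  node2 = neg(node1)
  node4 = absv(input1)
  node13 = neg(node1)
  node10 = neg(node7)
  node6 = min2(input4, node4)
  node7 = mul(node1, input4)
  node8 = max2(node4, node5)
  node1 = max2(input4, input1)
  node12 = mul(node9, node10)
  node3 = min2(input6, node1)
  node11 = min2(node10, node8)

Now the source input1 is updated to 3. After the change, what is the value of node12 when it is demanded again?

New value of node12: -27.

First evaluation (everything demanded from the output):
  node1 = max2(3, 7) = 7
  node3 = min2(-7, 7) = -7
  node4 = absv(7) = 7
  node5 = sub(-7, 7) = -14
  node7 = mul(7, 3) = 21
  node8 = max2(7, -14) = 7
  node9 = max2(7, 7) = 7
  node10 = neg(21) = -21
  node12 = mul(7, -21) = -147

Propagation after the edit:
  node1: runs — input1 7->3; result 3.
  node3: runs — node1 7->3; result -7 (same value as before).
  node4: runs — input1 7->3; result 3.
  node5: runs — node1 7->3; result -10.
  node7: runs — node1 7->3; result 9.
  node8: runs — node4 7->3; node5 -14->-10; result 3.
  node9: runs — node4 7->3; node8 7->3; result 3.
  node10: runs — node7 21->9; result -9.
  node12: runs — node9 7->3; node10 -21->-9; result -27.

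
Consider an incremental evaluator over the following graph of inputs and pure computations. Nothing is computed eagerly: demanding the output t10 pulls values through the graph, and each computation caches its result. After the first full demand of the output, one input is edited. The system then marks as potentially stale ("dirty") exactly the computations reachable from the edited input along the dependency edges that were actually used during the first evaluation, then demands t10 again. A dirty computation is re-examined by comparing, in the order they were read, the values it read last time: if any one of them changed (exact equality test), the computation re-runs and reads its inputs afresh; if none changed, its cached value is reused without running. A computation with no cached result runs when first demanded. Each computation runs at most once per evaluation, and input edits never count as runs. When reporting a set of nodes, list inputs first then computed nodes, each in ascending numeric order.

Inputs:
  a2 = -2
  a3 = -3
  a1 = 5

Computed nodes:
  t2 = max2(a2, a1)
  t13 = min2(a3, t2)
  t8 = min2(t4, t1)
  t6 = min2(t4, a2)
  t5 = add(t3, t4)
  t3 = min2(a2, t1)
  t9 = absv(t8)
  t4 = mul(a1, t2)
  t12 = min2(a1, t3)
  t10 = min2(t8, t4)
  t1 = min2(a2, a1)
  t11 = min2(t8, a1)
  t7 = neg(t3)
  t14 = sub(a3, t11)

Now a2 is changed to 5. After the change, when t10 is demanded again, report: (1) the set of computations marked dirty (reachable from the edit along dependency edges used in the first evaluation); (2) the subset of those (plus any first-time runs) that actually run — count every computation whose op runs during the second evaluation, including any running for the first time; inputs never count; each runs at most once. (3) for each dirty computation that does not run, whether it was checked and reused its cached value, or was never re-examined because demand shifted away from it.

Initial pass — values computed on the first demand:
  t1 = min2(-2, 5) = -2
  t2 = max2(-2, 5) = 5
  t4 = mul(5, 5) = 25
  t8 = min2(25, -2) = -2
  t10 = min2(-2, 25) = -2

Second demand — change propagation:
  t1: re-runs because a2 -2->5; new result 5.
  t2: re-runs because a2 -2->5; new result 5 (unchanged).
  t4: re-examined; everything it read last time is the same (a1 unchanged, t2 unchanged) — cache 25 kept, no run.
  t8: re-runs because t1 -2->5; new result 5.
  t10: re-runs because t8 -2->5; new result 5.

The important point: at t4 every value read last time is unchanged, so the dirty flag clears without a run.

Dirty set: t1, t2, t4, t8, t10.
Run set: t1, t2, t8, t10 (4 run).
Re-examined without running (cache reused): t4.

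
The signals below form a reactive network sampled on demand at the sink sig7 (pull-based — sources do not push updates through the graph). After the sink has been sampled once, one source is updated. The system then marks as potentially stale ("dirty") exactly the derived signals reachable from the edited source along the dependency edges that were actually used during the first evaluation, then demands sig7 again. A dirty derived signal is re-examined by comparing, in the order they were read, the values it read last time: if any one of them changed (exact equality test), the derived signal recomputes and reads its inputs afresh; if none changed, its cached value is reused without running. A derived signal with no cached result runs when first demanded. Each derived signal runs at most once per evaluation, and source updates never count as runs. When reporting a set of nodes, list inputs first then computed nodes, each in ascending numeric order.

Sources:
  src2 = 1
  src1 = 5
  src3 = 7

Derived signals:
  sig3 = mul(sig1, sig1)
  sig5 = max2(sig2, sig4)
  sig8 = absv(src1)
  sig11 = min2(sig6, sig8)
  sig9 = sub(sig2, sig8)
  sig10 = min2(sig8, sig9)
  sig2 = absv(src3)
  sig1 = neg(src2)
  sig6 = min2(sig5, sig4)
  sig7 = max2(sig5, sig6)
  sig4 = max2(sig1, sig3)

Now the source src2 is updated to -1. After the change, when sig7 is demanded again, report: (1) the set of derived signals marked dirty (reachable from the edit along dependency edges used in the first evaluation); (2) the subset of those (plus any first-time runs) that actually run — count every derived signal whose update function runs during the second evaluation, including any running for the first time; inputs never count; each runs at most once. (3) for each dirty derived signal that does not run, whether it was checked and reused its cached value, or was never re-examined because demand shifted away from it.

Initial pass — values computed on the first demand:
  sig1 = neg(1) = -1
  sig2 = absv(7) = 7
  sig3 = mul(-1, -1) = 1
  sig4 = max2(-1, 1) = 1
  sig5 = max2(7, 1) = 7
  sig6 = min2(7, 1) = 1
  sig7 = max2(7, 1) = 7

Second demand — change propagation:
  sig1: re-runs because src2 1->-1; new result 1.
  sig3: re-runs because sig1 -1->1; sig1 -1->1; new result 1 (unchanged).
  sig4: re-runs because sig1 -1->1; new result 1 (unchanged).
  sig5: re-examined; everything it read last time is the same (sig2 unchanged, sig4 unchanged) — cache 7 kept, no run.
  sig6: re-examined; everything it read last time is the same (sig5 unchanged, sig4 unchanged) — cache 1 kept, no run.
  sig7: re-examined; everything it read last time is the same (sig5 unchanged, sig6 unchanged) — cache 7 kept, no run.

The important point: at sig5 every value read last time is unchanged, so the dirty flag clears without a run.

Dirty set: sig1, sig3, sig4, sig5, sig6, sig7.
Run set: sig1, sig3, sig4 (3 run).
Re-examined without running (cache reused): sig5, sig6, sig7.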